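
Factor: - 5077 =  - 5077^1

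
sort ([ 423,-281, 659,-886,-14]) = [ - 886, - 281,-14, 423, 659]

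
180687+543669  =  724356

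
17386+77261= 94647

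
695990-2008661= - 1312671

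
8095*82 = 663790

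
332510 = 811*410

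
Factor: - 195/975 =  - 1/5 =- 5^( - 1 )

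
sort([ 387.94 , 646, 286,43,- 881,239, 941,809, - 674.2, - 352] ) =[ - 881, - 674.2, - 352,43,239,286, 387.94,646 , 809,941 ] 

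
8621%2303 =1712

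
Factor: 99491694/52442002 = 49745847/26221001= 3^1*359^( - 1 )*3371^1*4919^1*73039^( - 1 ) 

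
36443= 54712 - 18269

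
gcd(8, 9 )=1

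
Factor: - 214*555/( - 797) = 118770/797 = 2^1 * 3^1*5^1*37^1*107^1*797^( - 1) 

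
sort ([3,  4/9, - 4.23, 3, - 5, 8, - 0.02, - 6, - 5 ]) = [ - 6, - 5, - 5, - 4.23, - 0.02, 4/9,3, 3, 8 ]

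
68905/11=6264 + 1/11 =6264.09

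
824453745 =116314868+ 708138877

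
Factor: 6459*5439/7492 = 35130501/7492 = 2^( - 2 ) * 3^2*7^2*37^1*1873^( - 1)*2153^1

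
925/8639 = 925/8639 = 0.11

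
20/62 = 10/31 = 0.32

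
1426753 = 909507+517246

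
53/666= 53/666 =0.08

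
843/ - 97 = - 843/97 = - 8.69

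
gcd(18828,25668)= 36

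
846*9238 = 7815348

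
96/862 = 48/431 = 0.11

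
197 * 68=13396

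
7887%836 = 363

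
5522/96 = 2761/48 = 57.52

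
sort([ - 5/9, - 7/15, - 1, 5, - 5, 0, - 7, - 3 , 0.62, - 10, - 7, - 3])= [ - 10, - 7, - 7,  -  5, - 3, - 3 , - 1, - 5/9,-7/15,0 , 0.62,5]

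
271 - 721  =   - 450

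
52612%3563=2730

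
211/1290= 211/1290= 0.16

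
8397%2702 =291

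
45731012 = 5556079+40174933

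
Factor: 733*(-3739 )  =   - 733^1*3739^1  =  - 2740687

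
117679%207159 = 117679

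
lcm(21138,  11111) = 866658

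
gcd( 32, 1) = 1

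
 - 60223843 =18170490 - 78394333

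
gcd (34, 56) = 2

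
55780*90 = 5020200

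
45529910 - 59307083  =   - 13777173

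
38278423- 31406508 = 6871915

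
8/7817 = 8/7817=0.00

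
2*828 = 1656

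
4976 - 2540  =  2436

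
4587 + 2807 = 7394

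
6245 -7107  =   - 862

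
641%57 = 14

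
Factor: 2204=2^2*19^1*29^1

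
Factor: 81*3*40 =2^3*3^5*5^1 = 9720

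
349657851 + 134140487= 483798338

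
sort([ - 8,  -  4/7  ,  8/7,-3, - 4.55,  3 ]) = [ - 8, - 4.55, - 3, - 4/7, 8/7,  3 ] 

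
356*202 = 71912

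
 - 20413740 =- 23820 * 857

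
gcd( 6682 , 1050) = 2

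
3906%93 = 0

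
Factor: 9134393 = 97^1*94169^1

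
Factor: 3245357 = 3245357^1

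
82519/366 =225+169/366 = 225.46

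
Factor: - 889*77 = - 7^2*11^1*127^1= - 68453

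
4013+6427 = 10440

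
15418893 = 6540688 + 8878205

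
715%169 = 39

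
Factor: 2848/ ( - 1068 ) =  - 2^3*3^( - 1 ) =- 8/3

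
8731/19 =459  +  10/19=459.53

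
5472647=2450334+3022313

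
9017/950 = 9 + 467/950= 9.49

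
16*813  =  13008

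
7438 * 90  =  669420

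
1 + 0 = 1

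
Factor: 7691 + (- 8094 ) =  - 403 = -  13^1*31^1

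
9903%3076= 675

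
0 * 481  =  0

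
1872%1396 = 476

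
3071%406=229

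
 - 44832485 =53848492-98680977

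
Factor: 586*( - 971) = -569006=- 2^1*293^1*971^1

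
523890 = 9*58210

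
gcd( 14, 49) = 7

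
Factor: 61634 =2^1*30817^1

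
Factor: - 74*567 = -2^1*3^4*7^1*37^1 = - 41958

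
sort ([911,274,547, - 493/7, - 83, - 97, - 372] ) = [ - 372, - 97,-83, - 493/7,274, 547, 911 ]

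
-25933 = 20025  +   - 45958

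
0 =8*0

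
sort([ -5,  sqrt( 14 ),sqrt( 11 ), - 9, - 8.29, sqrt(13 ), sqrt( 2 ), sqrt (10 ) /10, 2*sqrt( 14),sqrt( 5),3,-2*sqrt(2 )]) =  [ - 9, - 8.29, - 5, - 2*sqrt( 2 ),sqrt( 10 ) /10, sqrt( 2 ), sqrt (5 ), 3 , sqrt( 11), sqrt( 13),sqrt( 14 ), 2*sqrt( 14) ] 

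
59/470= 59/470 = 0.13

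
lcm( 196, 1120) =7840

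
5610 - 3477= 2133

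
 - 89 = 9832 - 9921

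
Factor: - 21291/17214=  - 47/38 = -2^(-1) *19^( - 1) *47^1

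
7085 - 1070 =6015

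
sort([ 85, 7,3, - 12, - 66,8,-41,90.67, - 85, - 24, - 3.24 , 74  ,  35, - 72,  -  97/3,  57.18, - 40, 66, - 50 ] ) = [ - 85,  -  72, - 66,  -  50, - 41, - 40,  -  97/3, - 24, - 12,-3.24,3,7,8,35 , 57.18,66,74, 85,90.67 ] 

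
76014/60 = 1266 +9/10= 1266.90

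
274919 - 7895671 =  - 7620752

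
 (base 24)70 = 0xA8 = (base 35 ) 4s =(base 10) 168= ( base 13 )CC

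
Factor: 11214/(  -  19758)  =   - 21/37 = - 3^1*7^1 * 37^ ( - 1 )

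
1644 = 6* 274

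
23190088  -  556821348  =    -  533631260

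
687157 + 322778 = 1009935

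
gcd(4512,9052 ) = 4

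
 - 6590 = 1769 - 8359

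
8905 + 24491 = 33396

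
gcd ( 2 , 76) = 2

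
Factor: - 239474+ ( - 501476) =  - 740950 = - 2^1*5^2*7^1*29^1*73^1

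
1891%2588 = 1891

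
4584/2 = 2292= 2292.00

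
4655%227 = 115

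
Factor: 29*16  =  464 = 2^4*29^1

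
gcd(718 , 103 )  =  1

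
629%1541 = 629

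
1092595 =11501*95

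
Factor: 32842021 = 83^1*395687^1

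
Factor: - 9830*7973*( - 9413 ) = 2^1*5^1*7^1*17^1*  67^1*983^1 * 9413^1 = 737740015670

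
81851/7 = 11693 = 11693.00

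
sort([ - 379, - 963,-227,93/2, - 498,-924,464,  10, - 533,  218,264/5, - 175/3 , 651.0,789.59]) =[ - 963 , - 924,-533,-498,-379, - 227, - 175/3,10,  93/2,264/5, 218,  464,651.0, 789.59 ] 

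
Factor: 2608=2^4 *163^1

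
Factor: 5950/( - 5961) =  - 2^1*3^(-1 )*5^2*7^1*17^1*1987^(-1) 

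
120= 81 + 39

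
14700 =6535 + 8165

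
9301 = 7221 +2080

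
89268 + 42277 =131545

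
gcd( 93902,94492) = 2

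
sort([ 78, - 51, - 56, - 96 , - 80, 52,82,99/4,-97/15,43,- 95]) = [ - 96,-95 ,-80, - 56,- 51, - 97/15,99/4,43,52 , 78, 82 ]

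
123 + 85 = 208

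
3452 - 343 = 3109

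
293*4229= 1239097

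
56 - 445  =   - 389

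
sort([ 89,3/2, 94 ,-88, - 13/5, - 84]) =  [ - 88,-84, - 13/5, 3/2, 89, 94]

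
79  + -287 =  - 208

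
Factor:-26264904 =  - 2^3*3^1*1094371^1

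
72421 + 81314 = 153735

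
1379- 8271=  - 6892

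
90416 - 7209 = 83207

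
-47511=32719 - 80230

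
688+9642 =10330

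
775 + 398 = 1173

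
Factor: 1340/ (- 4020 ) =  - 3^(- 1) = - 1/3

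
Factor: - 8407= - 7^1* 1201^1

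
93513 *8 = 748104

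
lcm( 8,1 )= 8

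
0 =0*642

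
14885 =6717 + 8168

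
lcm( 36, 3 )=36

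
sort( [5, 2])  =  [ 2,5 ] 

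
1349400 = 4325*312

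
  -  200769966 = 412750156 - 613520122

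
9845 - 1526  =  8319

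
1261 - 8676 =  - 7415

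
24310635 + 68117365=92428000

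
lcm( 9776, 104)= 9776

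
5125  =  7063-1938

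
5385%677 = 646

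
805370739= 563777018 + 241593721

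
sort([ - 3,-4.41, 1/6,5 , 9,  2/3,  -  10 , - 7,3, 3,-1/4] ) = [ - 10,  -  7, - 4.41 ,  -  3, - 1/4, 1/6, 2/3,3, 3, 5,9 ] 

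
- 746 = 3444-4190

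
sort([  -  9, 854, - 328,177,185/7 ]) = [ - 328,  -  9, 185/7 , 177, 854]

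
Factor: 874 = 2^1 * 19^1 * 23^1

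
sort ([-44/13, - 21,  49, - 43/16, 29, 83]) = [ - 21, - 44/13,-43/16,29,49,83 ]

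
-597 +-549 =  - 1146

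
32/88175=32/88175 =0.00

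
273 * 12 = 3276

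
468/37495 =468/37495 = 0.01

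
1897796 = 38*49942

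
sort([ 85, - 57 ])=[ - 57,85] 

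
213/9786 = 71/3262 = 0.02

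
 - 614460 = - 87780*7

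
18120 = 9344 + 8776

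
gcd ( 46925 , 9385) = 9385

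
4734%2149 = 436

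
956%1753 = 956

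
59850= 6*9975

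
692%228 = 8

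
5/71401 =5/71401= 0.00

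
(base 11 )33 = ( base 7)51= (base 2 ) 100100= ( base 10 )36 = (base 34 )12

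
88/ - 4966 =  - 1 + 2439/2483 = - 0.02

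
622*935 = 581570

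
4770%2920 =1850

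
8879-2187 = 6692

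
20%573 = 20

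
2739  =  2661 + 78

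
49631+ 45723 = 95354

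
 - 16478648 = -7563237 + -8915411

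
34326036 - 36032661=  - 1706625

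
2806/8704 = 1403/4352  =  0.32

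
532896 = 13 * 40992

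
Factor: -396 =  - 2^2 *3^2*11^1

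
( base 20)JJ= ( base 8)617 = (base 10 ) 399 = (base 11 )333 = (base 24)gf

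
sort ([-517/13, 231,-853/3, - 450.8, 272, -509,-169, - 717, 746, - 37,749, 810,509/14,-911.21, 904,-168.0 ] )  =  [ - 911.21,  -  717, - 509 , - 450.8,-853/3, - 169,- 168.0,- 517/13,  -  37,509/14, 231, 272, 746,  749, 810, 904 ] 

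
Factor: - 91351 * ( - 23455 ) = 2142637705= 5^1 * 13^1 * 4691^1*7027^1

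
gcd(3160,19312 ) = 8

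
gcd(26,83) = 1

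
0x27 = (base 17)25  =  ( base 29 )1A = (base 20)1J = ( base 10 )39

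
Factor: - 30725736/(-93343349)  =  2^3 *3^1 * 11^( - 1)*19^1*43^1 * 109^ (  -  1)*127^(-1 ) * 613^(-1) * 1567^1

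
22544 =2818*8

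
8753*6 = 52518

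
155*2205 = 341775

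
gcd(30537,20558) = 1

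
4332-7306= - 2974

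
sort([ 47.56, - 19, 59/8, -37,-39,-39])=[- 39 , - 39 , - 37  , - 19,59/8,47.56] 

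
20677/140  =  20677/140=147.69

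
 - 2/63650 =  - 1/31825 = - 0.00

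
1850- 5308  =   - 3458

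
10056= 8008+2048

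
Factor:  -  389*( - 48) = 18672 = 2^4*3^1*389^1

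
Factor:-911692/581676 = -227923/145419 = -3^( - 1)*317^1*719^1*48473^(  -  1 )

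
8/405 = 8/405 = 0.02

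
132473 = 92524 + 39949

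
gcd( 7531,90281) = 1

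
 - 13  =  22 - 35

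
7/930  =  7/930 = 0.01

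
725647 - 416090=309557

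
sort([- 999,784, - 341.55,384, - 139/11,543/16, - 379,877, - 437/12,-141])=[- 999, - 379, - 341.55, - 141, - 437/12,  -  139/11, 543/16, 384,784,877 ]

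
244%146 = 98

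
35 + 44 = 79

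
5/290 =1/58=0.02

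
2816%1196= 424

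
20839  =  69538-48699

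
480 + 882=1362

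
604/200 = 151/50= 3.02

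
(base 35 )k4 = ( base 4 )23000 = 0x2c0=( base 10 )704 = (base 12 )4a8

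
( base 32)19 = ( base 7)56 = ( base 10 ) 41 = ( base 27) 1E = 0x29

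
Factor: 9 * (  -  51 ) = - 3^3 * 17^1 = - 459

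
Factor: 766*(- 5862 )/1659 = - 2^2*7^( - 1)*79^( - 1) * 383^1 * 977^1 = -  1496764/553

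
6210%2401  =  1408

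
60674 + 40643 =101317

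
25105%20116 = 4989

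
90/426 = 15/71  =  0.21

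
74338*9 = 669042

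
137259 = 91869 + 45390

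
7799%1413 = 734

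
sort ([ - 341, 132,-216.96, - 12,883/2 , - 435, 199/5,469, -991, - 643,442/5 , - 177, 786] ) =[ - 991, - 643, - 435 , - 341, - 216.96, - 177 ,-12, 199/5, 442/5,132 , 883/2,469 , 786] 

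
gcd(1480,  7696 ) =296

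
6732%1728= 1548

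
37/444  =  1/12 = 0.08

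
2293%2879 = 2293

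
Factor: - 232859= -11^1*21169^1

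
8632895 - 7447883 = 1185012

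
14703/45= 326 + 11/15= 326.73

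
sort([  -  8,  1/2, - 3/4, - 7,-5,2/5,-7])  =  [ - 8,  -  7, - 7, - 5, - 3/4, 2/5,  1/2]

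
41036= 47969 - 6933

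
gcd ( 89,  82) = 1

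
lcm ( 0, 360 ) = 0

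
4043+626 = 4669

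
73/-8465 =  - 73/8465 =-0.01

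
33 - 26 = 7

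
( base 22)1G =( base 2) 100110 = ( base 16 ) 26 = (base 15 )28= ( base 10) 38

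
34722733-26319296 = 8403437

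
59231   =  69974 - 10743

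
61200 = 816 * 75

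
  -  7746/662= -3873/331=- 11.70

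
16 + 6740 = 6756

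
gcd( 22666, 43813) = 7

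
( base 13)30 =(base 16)27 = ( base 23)1g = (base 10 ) 39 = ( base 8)47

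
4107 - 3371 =736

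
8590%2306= 1672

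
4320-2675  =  1645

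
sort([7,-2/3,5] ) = [ -2/3,5, 7 ] 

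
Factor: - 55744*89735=- 5002187840 = -2^6*5^1* 13^1*67^1*131^1 * 137^1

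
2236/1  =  2236 = 2236.00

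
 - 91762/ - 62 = 1480 + 1/31  =  1480.03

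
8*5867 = 46936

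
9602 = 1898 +7704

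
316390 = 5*63278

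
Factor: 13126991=13126991^1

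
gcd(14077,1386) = 7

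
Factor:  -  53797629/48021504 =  - 2^ ( - 14 )*977^ ( - 1) * 17932543^1 =- 17932543/16007168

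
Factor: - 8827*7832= - 2^3*7^1*11^1*13^1*89^1 * 97^1 = - 69133064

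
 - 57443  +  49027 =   -  8416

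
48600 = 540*90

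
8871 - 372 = 8499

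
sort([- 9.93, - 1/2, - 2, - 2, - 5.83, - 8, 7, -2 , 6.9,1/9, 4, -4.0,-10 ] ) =[ - 10,- 9.93,-8, - 5.83, - 4.0, - 2, - 2, - 2, -1/2, 1/9,  4,6.9, 7 ]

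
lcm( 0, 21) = 0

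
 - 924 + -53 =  - 977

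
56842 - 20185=36657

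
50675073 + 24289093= 74964166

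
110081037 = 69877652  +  40203385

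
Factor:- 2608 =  - 2^4 *163^1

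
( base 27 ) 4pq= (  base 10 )3617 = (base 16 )e21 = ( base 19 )a07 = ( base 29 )48l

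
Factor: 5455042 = 2^1*2727521^1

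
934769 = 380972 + 553797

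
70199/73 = 70199/73 = 961.63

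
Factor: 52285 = 5^1*10457^1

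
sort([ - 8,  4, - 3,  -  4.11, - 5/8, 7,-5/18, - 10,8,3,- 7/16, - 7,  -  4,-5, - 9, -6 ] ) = [ - 10,  -  9,  -  8,-7, - 6 , - 5,-4.11, - 4, - 3,- 5/8, - 7/16, - 5/18, 3, 4 , 7, 8] 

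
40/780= 2/39 = 0.05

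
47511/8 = 47511/8  =  5938.88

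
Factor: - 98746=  - 2^1*97^1*509^1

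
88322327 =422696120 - 334373793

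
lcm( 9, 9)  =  9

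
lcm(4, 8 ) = 8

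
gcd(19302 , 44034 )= 6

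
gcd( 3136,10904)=8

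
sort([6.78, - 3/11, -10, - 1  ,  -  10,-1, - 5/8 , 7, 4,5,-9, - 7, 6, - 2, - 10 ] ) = [ -10 , - 10, -10, - 9, - 7, - 2 , - 1, - 1,-5/8, - 3/11, 4, 5, 6, 6.78, 7 ]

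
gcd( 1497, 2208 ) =3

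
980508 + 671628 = 1652136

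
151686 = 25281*6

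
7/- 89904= - 1 + 89897/89904 = - 0.00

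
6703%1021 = 577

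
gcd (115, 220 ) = 5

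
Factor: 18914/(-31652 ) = - 2^ ( - 1 )*7^2*41^ ( - 1)=   - 49/82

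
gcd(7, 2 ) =1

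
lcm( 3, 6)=6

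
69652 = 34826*2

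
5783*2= 11566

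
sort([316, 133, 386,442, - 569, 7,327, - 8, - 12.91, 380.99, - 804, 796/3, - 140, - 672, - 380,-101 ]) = [ - 804, -672, - 569  , - 380, - 140, - 101,  -  12.91, - 8,7 , 133, 796/3,316,327, 380.99  ,  386, 442] 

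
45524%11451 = 11171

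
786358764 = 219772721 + 566586043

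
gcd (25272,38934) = 54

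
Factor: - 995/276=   -  2^( - 2) * 3^( - 1 )*5^1 * 23^( - 1) * 199^1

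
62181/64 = 62181/64 = 971.58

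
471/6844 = 471/6844 = 0.07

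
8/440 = 1/55 = 0.02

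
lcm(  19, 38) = 38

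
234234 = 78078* 3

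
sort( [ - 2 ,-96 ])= [-96, - 2] 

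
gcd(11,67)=1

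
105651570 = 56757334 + 48894236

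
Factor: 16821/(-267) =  - 63 = - 3^2*7^1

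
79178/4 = 19794 + 1/2 =19794.50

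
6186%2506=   1174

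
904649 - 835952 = 68697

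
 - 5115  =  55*( - 93 )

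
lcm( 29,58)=58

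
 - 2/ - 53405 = 2/53405 = 0.00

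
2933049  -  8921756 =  - 5988707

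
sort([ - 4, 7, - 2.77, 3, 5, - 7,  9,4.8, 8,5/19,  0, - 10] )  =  [ - 10,-7, - 4,-2.77, 0, 5/19,3, 4.8,5, 7, 8,9]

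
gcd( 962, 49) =1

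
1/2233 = 1/2233 =0.00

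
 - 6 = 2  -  8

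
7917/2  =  3958 + 1/2 = 3958.50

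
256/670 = 128/335 = 0.38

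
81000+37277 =118277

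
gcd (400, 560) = 80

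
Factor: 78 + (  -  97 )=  - 19^1 = - 19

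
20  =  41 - 21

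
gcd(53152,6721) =11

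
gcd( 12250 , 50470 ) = 490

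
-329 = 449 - 778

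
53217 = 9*5913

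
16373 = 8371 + 8002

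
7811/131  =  59 + 82/131 = 59.63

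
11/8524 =11/8524= 0.00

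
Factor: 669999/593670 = 79/70 = 2^( - 1) * 5^( - 1 )*7^( - 1)*79^1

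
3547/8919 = 3547/8919 = 0.40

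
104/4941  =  104/4941 =0.02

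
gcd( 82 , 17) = 1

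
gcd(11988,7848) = 36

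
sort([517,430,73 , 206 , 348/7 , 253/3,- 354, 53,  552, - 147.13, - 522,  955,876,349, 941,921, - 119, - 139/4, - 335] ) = [ - 522,-354, - 335,  -  147.13, - 119, - 139/4, 348/7,53,  73,253/3,206,349, 430,517, 552,876,921,941,955] 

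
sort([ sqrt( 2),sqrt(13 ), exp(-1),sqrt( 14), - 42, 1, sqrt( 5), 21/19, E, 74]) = [ - 42, exp(-1 ), 1, 21/19, sqrt(2), sqrt(5 )  ,  E, sqrt(13), sqrt (14 ),74]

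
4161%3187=974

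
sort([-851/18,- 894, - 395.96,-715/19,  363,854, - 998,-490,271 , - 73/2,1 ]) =[ - 998 , -894, - 490,-395.96,-851/18 ,-715/19, - 73/2,  1, 271,363 , 854]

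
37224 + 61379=98603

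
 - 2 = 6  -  8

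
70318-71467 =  - 1149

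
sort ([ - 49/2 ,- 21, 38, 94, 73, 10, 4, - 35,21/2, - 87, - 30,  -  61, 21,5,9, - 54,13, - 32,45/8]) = [ -87, - 61,-54,-35,-32, - 30, - 49/2, - 21, 4, 5, 45/8, 9, 10,  21/2, 13, 21, 38, 73, 94]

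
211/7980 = 211/7980  =  0.03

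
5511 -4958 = 553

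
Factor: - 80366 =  - 2^1 * 11^1*13^1*281^1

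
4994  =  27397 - 22403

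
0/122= 0 =0.00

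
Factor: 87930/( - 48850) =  - 9/5 = - 3^2*5^( - 1)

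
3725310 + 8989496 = 12714806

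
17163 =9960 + 7203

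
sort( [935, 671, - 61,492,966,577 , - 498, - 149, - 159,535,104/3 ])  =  [- 498, - 159, - 149, - 61,104/3,492, 535,  577,671,935 , 966]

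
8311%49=30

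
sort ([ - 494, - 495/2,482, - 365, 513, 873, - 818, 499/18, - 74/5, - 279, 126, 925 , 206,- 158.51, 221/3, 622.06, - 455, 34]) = [ - 818,  -  494, - 455,-365,-279, - 495/2,  -  158.51, - 74/5,499/18, 34, 221/3,126, 206, 482, 513, 622.06, 873, 925 ] 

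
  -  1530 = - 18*85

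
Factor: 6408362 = 2^1 *29^1*313^1 * 353^1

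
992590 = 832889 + 159701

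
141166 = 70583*2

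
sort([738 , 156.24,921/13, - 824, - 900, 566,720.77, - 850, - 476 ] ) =[-900,  -  850, - 824,-476, 921/13,156.24,566,720.77,738] 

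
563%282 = 281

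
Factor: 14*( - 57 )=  - 2^1 * 3^1*7^1 * 19^1 = - 798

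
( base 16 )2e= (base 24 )1M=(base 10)46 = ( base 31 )1f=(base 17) 2C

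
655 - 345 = 310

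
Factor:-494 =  - 2^1*13^1*19^1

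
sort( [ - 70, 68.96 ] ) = [ - 70,  68.96]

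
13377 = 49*273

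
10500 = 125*84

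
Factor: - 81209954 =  - 2^1 *7^2 * 828673^1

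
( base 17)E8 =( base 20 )c6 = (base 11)204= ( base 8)366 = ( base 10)246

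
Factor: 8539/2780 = 2^( - 2 ) * 5^( - 1)*139^( - 1 )*8539^1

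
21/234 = 7/78 = 0.09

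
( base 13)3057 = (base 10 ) 6663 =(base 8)15007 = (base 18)12a3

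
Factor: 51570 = 2^1*3^3*5^1*191^1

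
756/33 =22 + 10/11=   22.91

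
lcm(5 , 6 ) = 30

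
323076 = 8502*38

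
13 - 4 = 9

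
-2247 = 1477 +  -3724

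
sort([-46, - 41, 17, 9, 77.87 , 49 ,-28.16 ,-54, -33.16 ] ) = [-54, - 46, - 41, - 33.16,-28.16, 9,17,49,77.87]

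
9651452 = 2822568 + 6828884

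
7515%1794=339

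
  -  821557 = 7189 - 828746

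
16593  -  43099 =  - 26506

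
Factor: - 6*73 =-2^1*3^1 * 73^1= - 438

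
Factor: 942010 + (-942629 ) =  -619 = -619^1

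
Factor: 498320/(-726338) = -2^3*5^1*47^( - 1) * 6229^1*7727^(-1) = - 249160/363169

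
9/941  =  9/941 = 0.01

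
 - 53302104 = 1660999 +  - 54963103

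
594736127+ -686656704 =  - 91920577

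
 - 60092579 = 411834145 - 471926724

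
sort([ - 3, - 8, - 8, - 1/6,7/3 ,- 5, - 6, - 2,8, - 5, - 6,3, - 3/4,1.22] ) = [ - 8, - 8, - 6,  -  6, - 5, - 5 , - 3, - 2, - 3/4 , - 1/6, 1.22,7/3,3,8] 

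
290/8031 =290/8031 =0.04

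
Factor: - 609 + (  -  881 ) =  - 1490 =-2^1*5^1* 149^1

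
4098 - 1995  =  2103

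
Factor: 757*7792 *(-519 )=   -  2^4*3^1*173^1*487^1 * 757^1 = - 3061344336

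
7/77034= 7/77034 = 0.00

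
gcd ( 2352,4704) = 2352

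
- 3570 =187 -3757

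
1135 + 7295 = 8430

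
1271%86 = 67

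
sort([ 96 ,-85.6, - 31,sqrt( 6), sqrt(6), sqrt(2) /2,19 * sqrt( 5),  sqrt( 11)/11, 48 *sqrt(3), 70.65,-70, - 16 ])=[-85.6,  -  70, - 31, - 16,sqrt(11)/11, sqrt(2 )/2, sqrt( 6), sqrt(6 ),19*sqrt(5),70.65, 48 * sqrt( 3 ),96 ]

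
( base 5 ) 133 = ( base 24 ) 1j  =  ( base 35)18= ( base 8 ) 53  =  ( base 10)43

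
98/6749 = 98/6749 = 0.01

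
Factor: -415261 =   -  7^1* 11^1*5393^1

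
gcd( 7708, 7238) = 94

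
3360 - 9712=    - 6352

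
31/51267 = 31/51267 = 0.00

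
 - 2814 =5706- 8520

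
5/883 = 5/883 = 0.01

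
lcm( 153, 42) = 2142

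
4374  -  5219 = -845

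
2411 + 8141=10552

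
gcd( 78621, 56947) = 1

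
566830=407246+159584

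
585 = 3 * 195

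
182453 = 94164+88289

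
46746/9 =5194 = 5194.00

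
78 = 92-14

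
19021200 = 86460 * 220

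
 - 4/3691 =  - 1 + 3687/3691 =- 0.00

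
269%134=1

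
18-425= -407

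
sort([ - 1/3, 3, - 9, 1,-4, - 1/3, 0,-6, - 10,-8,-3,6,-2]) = [ - 10,-9,  -  8,-6, -4,-3,-2 ,-1/3, - 1/3,0,1, 3, 6]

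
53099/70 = 758 + 39/70= 758.56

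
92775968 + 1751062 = 94527030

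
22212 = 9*2468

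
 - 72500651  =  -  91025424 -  - 18524773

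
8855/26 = 8855/26 = 340.58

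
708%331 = 46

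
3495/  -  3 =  - 1165/1 = - 1165.00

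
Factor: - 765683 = - 127^1*6029^1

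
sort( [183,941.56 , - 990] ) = [ - 990,183,941.56] 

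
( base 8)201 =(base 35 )3O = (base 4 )2001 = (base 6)333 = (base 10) 129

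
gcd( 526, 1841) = 263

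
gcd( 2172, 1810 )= 362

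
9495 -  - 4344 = 13839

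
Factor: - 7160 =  - 2^3*5^1*179^1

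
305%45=35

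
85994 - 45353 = 40641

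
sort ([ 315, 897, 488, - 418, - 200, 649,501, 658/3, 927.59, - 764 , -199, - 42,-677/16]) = [-764, - 418, - 200,-199,-677/16,  -  42 , 658/3,315,488,501, 649, 897,927.59] 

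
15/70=3/14 = 0.21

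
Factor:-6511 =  - 17^1*383^1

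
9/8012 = 9/8012 = 0.00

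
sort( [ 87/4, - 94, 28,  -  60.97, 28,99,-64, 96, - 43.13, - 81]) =[ - 94, - 81,-64, - 60.97 , - 43.13,  87/4,28 , 28,  96, 99]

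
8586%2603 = 777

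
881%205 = 61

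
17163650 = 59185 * 290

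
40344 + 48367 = 88711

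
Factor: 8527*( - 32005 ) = -5^1*37^1*173^1*8527^1 = -  272906635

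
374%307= 67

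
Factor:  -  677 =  - 677^1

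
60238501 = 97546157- 37307656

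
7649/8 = 7649/8 = 956.12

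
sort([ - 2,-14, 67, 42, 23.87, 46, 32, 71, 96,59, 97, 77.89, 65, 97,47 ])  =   [ - 14, - 2, 23.87, 32, 42 , 46, 47,59, 65,67, 71, 77.89 , 96,  97, 97] 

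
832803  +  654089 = 1486892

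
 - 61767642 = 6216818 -67984460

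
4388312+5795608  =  10183920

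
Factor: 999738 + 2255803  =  389^1 * 8369^1 = 3255541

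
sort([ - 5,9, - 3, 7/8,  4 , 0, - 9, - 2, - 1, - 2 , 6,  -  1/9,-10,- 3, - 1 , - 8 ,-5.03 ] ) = [  -  10, - 9, - 8,  -  5.03,-5,  -  3,-3 ,-2, - 2, - 1,  -  1, -1/9, 0 , 7/8,4, 6 , 9 ]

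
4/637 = 4/637= 0.01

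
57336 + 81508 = 138844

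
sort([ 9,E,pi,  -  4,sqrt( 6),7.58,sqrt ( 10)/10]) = [ - 4,sqrt(10 ) /10,sqrt( 6 ) , E,pi,7.58, 9]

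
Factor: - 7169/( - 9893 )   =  13^( - 1)*67^1*107^1*761^( - 1 )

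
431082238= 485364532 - 54282294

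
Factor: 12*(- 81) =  - 2^2*3^5  =  - 972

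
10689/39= 3563/13=274.08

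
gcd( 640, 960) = 320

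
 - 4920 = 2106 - 7026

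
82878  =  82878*1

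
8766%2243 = 2037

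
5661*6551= 37085211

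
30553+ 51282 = 81835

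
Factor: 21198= 2^1*3^1*3533^1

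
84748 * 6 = 508488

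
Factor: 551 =19^1 * 29^1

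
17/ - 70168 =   -  1 + 70151/70168 = - 0.00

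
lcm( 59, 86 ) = 5074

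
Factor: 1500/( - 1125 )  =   - 2^2 * 3^ ( - 1 )=- 4/3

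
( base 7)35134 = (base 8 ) 21440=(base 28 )BD4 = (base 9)13301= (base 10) 8992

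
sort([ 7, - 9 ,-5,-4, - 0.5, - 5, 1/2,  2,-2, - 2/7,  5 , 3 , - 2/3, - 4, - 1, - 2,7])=[ - 9, - 5 ,-5, - 4,-4,-2 ,-2,-1,-2/3, - 0.5, - 2/7, 1/2,2,  3, 5,7, 7] 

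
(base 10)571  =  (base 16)23b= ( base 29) JK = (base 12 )3b7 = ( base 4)20323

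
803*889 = 713867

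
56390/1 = 56390 = 56390.00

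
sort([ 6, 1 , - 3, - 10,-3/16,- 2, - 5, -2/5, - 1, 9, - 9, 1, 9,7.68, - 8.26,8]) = [ - 10, - 9, - 8.26, - 5, - 3, - 2,- 1,-2/5,-3/16,1,1, 6 , 7.68,8,9,  9]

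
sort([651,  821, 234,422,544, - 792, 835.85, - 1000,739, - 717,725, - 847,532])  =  [ - 1000,  -  847, - 792, - 717, 234, 422, 532, 544,651, 725,739 , 821,835.85 ] 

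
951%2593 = 951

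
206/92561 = 206/92561 =0.00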